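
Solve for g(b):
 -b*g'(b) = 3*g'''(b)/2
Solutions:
 g(b) = C1 + Integral(C2*airyai(-2^(1/3)*3^(2/3)*b/3) + C3*airybi(-2^(1/3)*3^(2/3)*b/3), b)


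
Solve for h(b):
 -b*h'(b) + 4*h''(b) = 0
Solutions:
 h(b) = C1 + C2*erfi(sqrt(2)*b/4)


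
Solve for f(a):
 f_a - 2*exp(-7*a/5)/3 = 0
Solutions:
 f(a) = C1 - 10*exp(-7*a/5)/21


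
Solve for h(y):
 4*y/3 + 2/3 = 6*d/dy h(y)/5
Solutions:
 h(y) = C1 + 5*y^2/9 + 5*y/9


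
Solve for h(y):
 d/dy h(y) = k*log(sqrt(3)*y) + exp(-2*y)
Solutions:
 h(y) = C1 + k*y*log(y) + k*y*(-1 + log(3)/2) - exp(-2*y)/2


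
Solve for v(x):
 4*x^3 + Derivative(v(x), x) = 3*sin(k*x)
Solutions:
 v(x) = C1 - x^4 - 3*cos(k*x)/k


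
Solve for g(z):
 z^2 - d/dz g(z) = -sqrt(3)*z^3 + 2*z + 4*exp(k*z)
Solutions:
 g(z) = C1 + sqrt(3)*z^4/4 + z^3/3 - z^2 - 4*exp(k*z)/k


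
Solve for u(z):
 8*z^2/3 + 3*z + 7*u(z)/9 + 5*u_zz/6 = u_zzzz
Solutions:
 u(z) = C1*exp(-sqrt(3)*z*sqrt(5 + sqrt(137))/6) + C2*exp(sqrt(3)*z*sqrt(5 + sqrt(137))/6) + C3*sin(sqrt(3)*z*sqrt(-5 + sqrt(137))/6) + C4*cos(sqrt(3)*z*sqrt(-5 + sqrt(137))/6) - 24*z^2/7 - 27*z/7 + 360/49


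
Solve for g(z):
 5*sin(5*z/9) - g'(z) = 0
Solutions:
 g(z) = C1 - 9*cos(5*z/9)


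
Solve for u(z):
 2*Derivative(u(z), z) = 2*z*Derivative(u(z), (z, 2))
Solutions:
 u(z) = C1 + C2*z^2


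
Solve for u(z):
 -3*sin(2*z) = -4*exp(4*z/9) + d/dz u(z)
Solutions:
 u(z) = C1 + 9*exp(4*z/9) + 3*cos(2*z)/2


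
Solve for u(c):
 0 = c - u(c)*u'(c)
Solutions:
 u(c) = -sqrt(C1 + c^2)
 u(c) = sqrt(C1 + c^2)


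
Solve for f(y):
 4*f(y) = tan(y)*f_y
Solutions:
 f(y) = C1*sin(y)^4


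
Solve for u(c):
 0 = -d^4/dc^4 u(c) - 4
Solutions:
 u(c) = C1 + C2*c + C3*c^2 + C4*c^3 - c^4/6


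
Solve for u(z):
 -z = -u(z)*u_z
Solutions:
 u(z) = -sqrt(C1 + z^2)
 u(z) = sqrt(C1 + z^2)


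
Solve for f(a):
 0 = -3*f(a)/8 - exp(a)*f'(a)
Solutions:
 f(a) = C1*exp(3*exp(-a)/8)


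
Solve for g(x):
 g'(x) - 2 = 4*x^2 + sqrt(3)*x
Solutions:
 g(x) = C1 + 4*x^3/3 + sqrt(3)*x^2/2 + 2*x


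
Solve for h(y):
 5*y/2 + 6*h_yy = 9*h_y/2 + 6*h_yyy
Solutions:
 h(y) = C1 + 5*y^2/18 + 20*y/27 + (C2*sin(sqrt(2)*y/2) + C3*cos(sqrt(2)*y/2))*exp(y/2)


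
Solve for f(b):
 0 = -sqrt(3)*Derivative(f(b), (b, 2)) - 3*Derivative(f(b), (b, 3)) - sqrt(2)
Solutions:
 f(b) = C1 + C2*b + C3*exp(-sqrt(3)*b/3) - sqrt(6)*b^2/6


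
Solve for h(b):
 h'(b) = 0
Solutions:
 h(b) = C1


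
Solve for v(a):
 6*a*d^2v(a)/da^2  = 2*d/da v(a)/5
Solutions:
 v(a) = C1 + C2*a^(16/15)


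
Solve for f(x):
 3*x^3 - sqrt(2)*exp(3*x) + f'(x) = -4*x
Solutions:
 f(x) = C1 - 3*x^4/4 - 2*x^2 + sqrt(2)*exp(3*x)/3


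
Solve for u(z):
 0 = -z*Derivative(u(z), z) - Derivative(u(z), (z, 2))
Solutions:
 u(z) = C1 + C2*erf(sqrt(2)*z/2)


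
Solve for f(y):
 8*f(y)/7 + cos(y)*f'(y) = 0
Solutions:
 f(y) = C1*(sin(y) - 1)^(4/7)/(sin(y) + 1)^(4/7)


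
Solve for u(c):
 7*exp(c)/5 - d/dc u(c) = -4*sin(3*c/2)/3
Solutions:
 u(c) = C1 + 7*exp(c)/5 - 8*cos(3*c/2)/9


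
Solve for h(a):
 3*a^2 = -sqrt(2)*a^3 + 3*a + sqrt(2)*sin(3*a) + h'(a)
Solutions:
 h(a) = C1 + sqrt(2)*a^4/4 + a^3 - 3*a^2/2 + sqrt(2)*cos(3*a)/3


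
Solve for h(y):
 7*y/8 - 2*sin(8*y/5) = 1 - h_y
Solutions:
 h(y) = C1 - 7*y^2/16 + y - 5*cos(8*y/5)/4


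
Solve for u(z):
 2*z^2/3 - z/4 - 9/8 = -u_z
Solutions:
 u(z) = C1 - 2*z^3/9 + z^2/8 + 9*z/8


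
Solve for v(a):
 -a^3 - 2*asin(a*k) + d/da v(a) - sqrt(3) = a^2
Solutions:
 v(a) = C1 + a^4/4 + a^3/3 + sqrt(3)*a + 2*Piecewise((a*asin(a*k) + sqrt(-a^2*k^2 + 1)/k, Ne(k, 0)), (0, True))


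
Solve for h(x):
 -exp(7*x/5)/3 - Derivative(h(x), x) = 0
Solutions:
 h(x) = C1 - 5*exp(7*x/5)/21


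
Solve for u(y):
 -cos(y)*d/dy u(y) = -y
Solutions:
 u(y) = C1 + Integral(y/cos(y), y)


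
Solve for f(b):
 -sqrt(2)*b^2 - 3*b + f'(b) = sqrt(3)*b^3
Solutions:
 f(b) = C1 + sqrt(3)*b^4/4 + sqrt(2)*b^3/3 + 3*b^2/2


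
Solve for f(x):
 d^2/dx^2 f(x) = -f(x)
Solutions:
 f(x) = C1*sin(x) + C2*cos(x)


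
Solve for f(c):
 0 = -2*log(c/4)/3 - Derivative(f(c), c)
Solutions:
 f(c) = C1 - 2*c*log(c)/3 + 2*c/3 + 4*c*log(2)/3


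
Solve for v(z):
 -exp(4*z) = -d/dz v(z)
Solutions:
 v(z) = C1 + exp(4*z)/4


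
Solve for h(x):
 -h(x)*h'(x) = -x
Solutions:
 h(x) = -sqrt(C1 + x^2)
 h(x) = sqrt(C1 + x^2)


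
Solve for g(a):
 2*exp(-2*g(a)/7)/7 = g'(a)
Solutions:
 g(a) = 7*log(-sqrt(C1 + 2*a)) - 7*log(7) + 7*log(2)/2
 g(a) = 7*log(C1 + 2*a)/2 - 7*log(7) + 7*log(2)/2


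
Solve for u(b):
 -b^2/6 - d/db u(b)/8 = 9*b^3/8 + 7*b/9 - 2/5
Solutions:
 u(b) = C1 - 9*b^4/4 - 4*b^3/9 - 28*b^2/9 + 16*b/5


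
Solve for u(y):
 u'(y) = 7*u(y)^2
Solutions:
 u(y) = -1/(C1 + 7*y)


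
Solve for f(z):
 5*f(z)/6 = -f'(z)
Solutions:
 f(z) = C1*exp(-5*z/6)


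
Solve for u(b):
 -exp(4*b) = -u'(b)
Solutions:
 u(b) = C1 + exp(4*b)/4


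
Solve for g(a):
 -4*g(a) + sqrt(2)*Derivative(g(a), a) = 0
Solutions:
 g(a) = C1*exp(2*sqrt(2)*a)


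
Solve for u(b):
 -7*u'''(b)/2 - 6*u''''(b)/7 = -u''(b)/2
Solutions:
 u(b) = C1 + C2*b + C3*exp(b*(-49 + sqrt(2737))/24) + C4*exp(-b*(49 + sqrt(2737))/24)


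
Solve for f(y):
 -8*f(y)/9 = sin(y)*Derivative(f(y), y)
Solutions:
 f(y) = C1*(cos(y) + 1)^(4/9)/(cos(y) - 1)^(4/9)


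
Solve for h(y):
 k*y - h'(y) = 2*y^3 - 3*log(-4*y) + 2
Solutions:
 h(y) = C1 + k*y^2/2 - y^4/2 + 3*y*log(-y) + y*(-5 + 6*log(2))


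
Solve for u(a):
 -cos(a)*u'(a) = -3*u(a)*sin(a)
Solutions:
 u(a) = C1/cos(a)^3


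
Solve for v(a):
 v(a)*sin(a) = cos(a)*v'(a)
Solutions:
 v(a) = C1/cos(a)


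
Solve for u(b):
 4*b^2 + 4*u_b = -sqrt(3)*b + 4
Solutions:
 u(b) = C1 - b^3/3 - sqrt(3)*b^2/8 + b


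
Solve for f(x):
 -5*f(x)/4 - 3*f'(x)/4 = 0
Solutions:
 f(x) = C1*exp(-5*x/3)


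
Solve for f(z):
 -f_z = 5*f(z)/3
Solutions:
 f(z) = C1*exp(-5*z/3)


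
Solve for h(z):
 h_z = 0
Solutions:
 h(z) = C1


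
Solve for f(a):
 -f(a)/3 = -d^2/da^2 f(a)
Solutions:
 f(a) = C1*exp(-sqrt(3)*a/3) + C2*exp(sqrt(3)*a/3)


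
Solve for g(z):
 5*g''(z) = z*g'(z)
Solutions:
 g(z) = C1 + C2*erfi(sqrt(10)*z/10)


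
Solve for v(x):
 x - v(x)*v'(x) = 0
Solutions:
 v(x) = -sqrt(C1 + x^2)
 v(x) = sqrt(C1 + x^2)


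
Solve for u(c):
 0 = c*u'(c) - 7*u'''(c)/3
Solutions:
 u(c) = C1 + Integral(C2*airyai(3^(1/3)*7^(2/3)*c/7) + C3*airybi(3^(1/3)*7^(2/3)*c/7), c)


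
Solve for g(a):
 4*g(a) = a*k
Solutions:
 g(a) = a*k/4


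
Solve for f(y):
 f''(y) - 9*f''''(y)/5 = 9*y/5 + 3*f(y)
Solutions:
 f(y) = -3*y/5 + (C1*sin(3^(3/4)*5^(1/4)*y*sin(atan(sqrt(515)/5)/2)/3) + C2*cos(3^(3/4)*5^(1/4)*y*sin(atan(sqrt(515)/5)/2)/3))*exp(-3^(3/4)*5^(1/4)*y*cos(atan(sqrt(515)/5)/2)/3) + (C3*sin(3^(3/4)*5^(1/4)*y*sin(atan(sqrt(515)/5)/2)/3) + C4*cos(3^(3/4)*5^(1/4)*y*sin(atan(sqrt(515)/5)/2)/3))*exp(3^(3/4)*5^(1/4)*y*cos(atan(sqrt(515)/5)/2)/3)


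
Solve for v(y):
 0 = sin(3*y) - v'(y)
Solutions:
 v(y) = C1 - cos(3*y)/3


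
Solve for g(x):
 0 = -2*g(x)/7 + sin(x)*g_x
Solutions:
 g(x) = C1*(cos(x) - 1)^(1/7)/(cos(x) + 1)^(1/7)


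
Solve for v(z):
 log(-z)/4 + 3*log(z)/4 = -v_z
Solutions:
 v(z) = C1 - z*log(z) + z*(1 - I*pi/4)


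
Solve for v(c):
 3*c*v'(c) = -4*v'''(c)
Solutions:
 v(c) = C1 + Integral(C2*airyai(-6^(1/3)*c/2) + C3*airybi(-6^(1/3)*c/2), c)


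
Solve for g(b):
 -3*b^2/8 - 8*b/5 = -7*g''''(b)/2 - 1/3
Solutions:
 g(b) = C1 + C2*b + C3*b^2 + C4*b^3 + b^6/3360 + 2*b^5/525 - b^4/252


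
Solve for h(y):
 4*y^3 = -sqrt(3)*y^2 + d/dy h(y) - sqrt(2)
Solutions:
 h(y) = C1 + y^4 + sqrt(3)*y^3/3 + sqrt(2)*y


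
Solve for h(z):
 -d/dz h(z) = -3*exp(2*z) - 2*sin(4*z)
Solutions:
 h(z) = C1 + 3*exp(2*z)/2 - cos(4*z)/2


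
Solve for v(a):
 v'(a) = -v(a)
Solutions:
 v(a) = C1*exp(-a)


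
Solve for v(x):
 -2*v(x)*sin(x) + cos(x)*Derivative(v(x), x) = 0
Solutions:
 v(x) = C1/cos(x)^2


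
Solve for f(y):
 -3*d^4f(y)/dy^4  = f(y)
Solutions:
 f(y) = (C1*sin(sqrt(2)*3^(3/4)*y/6) + C2*cos(sqrt(2)*3^(3/4)*y/6))*exp(-sqrt(2)*3^(3/4)*y/6) + (C3*sin(sqrt(2)*3^(3/4)*y/6) + C4*cos(sqrt(2)*3^(3/4)*y/6))*exp(sqrt(2)*3^(3/4)*y/6)


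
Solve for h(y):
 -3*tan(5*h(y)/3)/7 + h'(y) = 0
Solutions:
 h(y) = -3*asin(C1*exp(5*y/7))/5 + 3*pi/5
 h(y) = 3*asin(C1*exp(5*y/7))/5


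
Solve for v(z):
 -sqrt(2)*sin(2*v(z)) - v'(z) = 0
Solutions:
 v(z) = pi - acos((-C1 - exp(4*sqrt(2)*z))/(C1 - exp(4*sqrt(2)*z)))/2
 v(z) = acos((-C1 - exp(4*sqrt(2)*z))/(C1 - exp(4*sqrt(2)*z)))/2


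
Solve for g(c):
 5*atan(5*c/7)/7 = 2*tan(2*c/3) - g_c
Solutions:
 g(c) = C1 - 5*c*atan(5*c/7)/7 + log(25*c^2 + 49)/2 - 3*log(cos(2*c/3))


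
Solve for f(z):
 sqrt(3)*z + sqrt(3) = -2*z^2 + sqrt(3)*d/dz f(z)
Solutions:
 f(z) = C1 + 2*sqrt(3)*z^3/9 + z^2/2 + z


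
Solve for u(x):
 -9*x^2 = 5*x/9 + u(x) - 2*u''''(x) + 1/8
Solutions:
 u(x) = C1*exp(-2^(3/4)*x/2) + C2*exp(2^(3/4)*x/2) + C3*sin(2^(3/4)*x/2) + C4*cos(2^(3/4)*x/2) - 9*x^2 - 5*x/9 - 1/8


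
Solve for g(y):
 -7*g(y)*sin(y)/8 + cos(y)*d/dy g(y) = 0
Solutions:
 g(y) = C1/cos(y)^(7/8)


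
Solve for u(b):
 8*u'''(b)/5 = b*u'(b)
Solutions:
 u(b) = C1 + Integral(C2*airyai(5^(1/3)*b/2) + C3*airybi(5^(1/3)*b/2), b)


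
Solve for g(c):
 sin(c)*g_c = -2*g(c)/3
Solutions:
 g(c) = C1*(cos(c) + 1)^(1/3)/(cos(c) - 1)^(1/3)


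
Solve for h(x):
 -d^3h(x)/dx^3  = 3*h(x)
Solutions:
 h(x) = C3*exp(-3^(1/3)*x) + (C1*sin(3^(5/6)*x/2) + C2*cos(3^(5/6)*x/2))*exp(3^(1/3)*x/2)


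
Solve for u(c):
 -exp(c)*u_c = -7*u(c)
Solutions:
 u(c) = C1*exp(-7*exp(-c))


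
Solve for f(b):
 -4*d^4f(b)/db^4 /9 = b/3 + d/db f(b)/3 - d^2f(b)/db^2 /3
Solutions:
 f(b) = C1 + C2*exp(b*((2*sqrt(2) + 3)^(-1/3) + (2*sqrt(2) + 3)^(1/3))/4)*sin(sqrt(3)*b*(-(2*sqrt(2) + 3)^(1/3) + (2*sqrt(2) + 3)^(-1/3))/4) + C3*exp(b*((2*sqrt(2) + 3)^(-1/3) + (2*sqrt(2) + 3)^(1/3))/4)*cos(sqrt(3)*b*(-(2*sqrt(2) + 3)^(1/3) + (2*sqrt(2) + 3)^(-1/3))/4) + C4*exp(-b*((2*sqrt(2) + 3)^(-1/3) + (2*sqrt(2) + 3)^(1/3))/2) - b^2/2 - b


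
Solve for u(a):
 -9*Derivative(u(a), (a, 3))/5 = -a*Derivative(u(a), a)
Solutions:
 u(a) = C1 + Integral(C2*airyai(15^(1/3)*a/3) + C3*airybi(15^(1/3)*a/3), a)


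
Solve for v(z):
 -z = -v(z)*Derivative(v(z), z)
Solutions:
 v(z) = -sqrt(C1 + z^2)
 v(z) = sqrt(C1 + z^2)


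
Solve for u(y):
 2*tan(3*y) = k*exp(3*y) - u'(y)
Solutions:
 u(y) = C1 + k*exp(3*y)/3 + 2*log(cos(3*y))/3


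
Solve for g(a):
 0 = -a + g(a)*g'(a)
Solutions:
 g(a) = -sqrt(C1 + a^2)
 g(a) = sqrt(C1 + a^2)


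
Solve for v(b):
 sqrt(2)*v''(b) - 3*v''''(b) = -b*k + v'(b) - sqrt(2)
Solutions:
 v(b) = C1 + C2*exp(b*(2*2^(5/6)/(sqrt(81 - 8*sqrt(2)) + 9)^(1/3) + 2^(2/3)*(sqrt(81 - 8*sqrt(2)) + 9)^(1/3))/12)*sin(sqrt(3)*b*(-2*2^(5/6)/(sqrt(81 - 8*sqrt(2)) + 9)^(1/3) + 2^(2/3)*(sqrt(81 - 8*sqrt(2)) + 9)^(1/3))/12) + C3*exp(b*(2*2^(5/6)/(sqrt(81 - 8*sqrt(2)) + 9)^(1/3) + 2^(2/3)*(sqrt(81 - 8*sqrt(2)) + 9)^(1/3))/12)*cos(sqrt(3)*b*(-2*2^(5/6)/(sqrt(81 - 8*sqrt(2)) + 9)^(1/3) + 2^(2/3)*(sqrt(81 - 8*sqrt(2)) + 9)^(1/3))/12) + C4*exp(-b*(2*2^(5/6)/(sqrt(81 - 8*sqrt(2)) + 9)^(1/3) + 2^(2/3)*(sqrt(81 - 8*sqrt(2)) + 9)^(1/3))/6) + b^2*k/2 + sqrt(2)*b*k + sqrt(2)*b


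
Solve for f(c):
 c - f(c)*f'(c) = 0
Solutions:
 f(c) = -sqrt(C1 + c^2)
 f(c) = sqrt(C1 + c^2)


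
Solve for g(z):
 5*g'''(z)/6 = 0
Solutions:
 g(z) = C1 + C2*z + C3*z^2


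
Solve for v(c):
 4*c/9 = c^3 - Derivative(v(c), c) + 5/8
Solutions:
 v(c) = C1 + c^4/4 - 2*c^2/9 + 5*c/8


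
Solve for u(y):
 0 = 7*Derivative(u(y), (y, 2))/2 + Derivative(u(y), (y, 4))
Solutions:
 u(y) = C1 + C2*y + C3*sin(sqrt(14)*y/2) + C4*cos(sqrt(14)*y/2)


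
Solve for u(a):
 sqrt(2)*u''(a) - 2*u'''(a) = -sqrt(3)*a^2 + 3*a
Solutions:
 u(a) = C1 + C2*a + C3*exp(sqrt(2)*a/2) - sqrt(6)*a^4/24 + a^3*(-4*sqrt(3) + 3*sqrt(2))/12 + a^2*(3/2 - sqrt(6))


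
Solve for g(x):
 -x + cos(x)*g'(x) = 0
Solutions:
 g(x) = C1 + Integral(x/cos(x), x)


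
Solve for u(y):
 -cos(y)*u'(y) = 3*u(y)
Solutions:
 u(y) = C1*(sin(y) - 1)^(3/2)/(sin(y) + 1)^(3/2)


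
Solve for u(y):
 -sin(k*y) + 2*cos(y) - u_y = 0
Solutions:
 u(y) = C1 + 2*sin(y) + cos(k*y)/k


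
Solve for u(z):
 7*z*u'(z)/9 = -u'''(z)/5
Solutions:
 u(z) = C1 + Integral(C2*airyai(-105^(1/3)*z/3) + C3*airybi(-105^(1/3)*z/3), z)


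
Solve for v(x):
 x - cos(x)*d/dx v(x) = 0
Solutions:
 v(x) = C1 + Integral(x/cos(x), x)


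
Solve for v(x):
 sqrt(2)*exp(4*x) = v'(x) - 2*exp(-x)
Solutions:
 v(x) = C1 + sqrt(2)*exp(4*x)/4 - 2*exp(-x)


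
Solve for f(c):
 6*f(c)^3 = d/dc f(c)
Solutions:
 f(c) = -sqrt(2)*sqrt(-1/(C1 + 6*c))/2
 f(c) = sqrt(2)*sqrt(-1/(C1 + 6*c))/2


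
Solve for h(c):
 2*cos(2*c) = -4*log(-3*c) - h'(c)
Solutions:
 h(c) = C1 - 4*c*log(-c) - 4*c*log(3) + 4*c - sin(2*c)


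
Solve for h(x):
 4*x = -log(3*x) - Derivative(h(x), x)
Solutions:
 h(x) = C1 - 2*x^2 - x*log(x) - x*log(3) + x


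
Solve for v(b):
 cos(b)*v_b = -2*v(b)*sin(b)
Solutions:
 v(b) = C1*cos(b)^2


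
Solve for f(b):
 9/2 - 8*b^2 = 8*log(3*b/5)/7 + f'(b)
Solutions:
 f(b) = C1 - 8*b^3/3 - 8*b*log(b)/7 - 8*b*log(3)/7 + 8*b*log(5)/7 + 79*b/14


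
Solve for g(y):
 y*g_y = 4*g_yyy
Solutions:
 g(y) = C1 + Integral(C2*airyai(2^(1/3)*y/2) + C3*airybi(2^(1/3)*y/2), y)


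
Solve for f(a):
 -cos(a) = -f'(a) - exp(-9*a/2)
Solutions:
 f(a) = C1 + sin(a) + 2*exp(-9*a/2)/9


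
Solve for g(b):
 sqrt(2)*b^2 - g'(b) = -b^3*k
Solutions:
 g(b) = C1 + b^4*k/4 + sqrt(2)*b^3/3


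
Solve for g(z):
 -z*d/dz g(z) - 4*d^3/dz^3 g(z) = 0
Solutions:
 g(z) = C1 + Integral(C2*airyai(-2^(1/3)*z/2) + C3*airybi(-2^(1/3)*z/2), z)


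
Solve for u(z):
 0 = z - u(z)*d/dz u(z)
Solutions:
 u(z) = -sqrt(C1 + z^2)
 u(z) = sqrt(C1 + z^2)


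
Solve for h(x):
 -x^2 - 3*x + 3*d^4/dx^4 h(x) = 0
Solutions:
 h(x) = C1 + C2*x + C3*x^2 + C4*x^3 + x^6/1080 + x^5/120


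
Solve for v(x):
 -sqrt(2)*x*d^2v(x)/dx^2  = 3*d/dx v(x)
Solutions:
 v(x) = C1 + C2*x^(1 - 3*sqrt(2)/2)


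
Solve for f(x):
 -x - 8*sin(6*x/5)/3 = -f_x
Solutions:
 f(x) = C1 + x^2/2 - 20*cos(6*x/5)/9


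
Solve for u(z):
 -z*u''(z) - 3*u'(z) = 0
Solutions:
 u(z) = C1 + C2/z^2


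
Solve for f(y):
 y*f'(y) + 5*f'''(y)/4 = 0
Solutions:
 f(y) = C1 + Integral(C2*airyai(-10^(2/3)*y/5) + C3*airybi(-10^(2/3)*y/5), y)


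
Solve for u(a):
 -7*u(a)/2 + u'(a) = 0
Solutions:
 u(a) = C1*exp(7*a/2)


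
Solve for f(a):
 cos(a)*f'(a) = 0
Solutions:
 f(a) = C1


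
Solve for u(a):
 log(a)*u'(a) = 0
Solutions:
 u(a) = C1


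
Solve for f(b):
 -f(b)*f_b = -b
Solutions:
 f(b) = -sqrt(C1 + b^2)
 f(b) = sqrt(C1 + b^2)


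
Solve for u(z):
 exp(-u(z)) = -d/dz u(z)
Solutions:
 u(z) = log(C1 - z)


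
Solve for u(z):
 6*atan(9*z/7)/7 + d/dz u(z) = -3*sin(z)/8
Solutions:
 u(z) = C1 - 6*z*atan(9*z/7)/7 + log(81*z^2 + 49)/3 + 3*cos(z)/8


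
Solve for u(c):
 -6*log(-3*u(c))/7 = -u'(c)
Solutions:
 -7*Integral(1/(log(-_y) + log(3)), (_y, u(c)))/6 = C1 - c


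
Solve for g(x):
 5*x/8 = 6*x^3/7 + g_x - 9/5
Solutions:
 g(x) = C1 - 3*x^4/14 + 5*x^2/16 + 9*x/5


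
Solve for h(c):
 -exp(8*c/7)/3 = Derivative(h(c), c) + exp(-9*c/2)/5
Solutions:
 h(c) = C1 - 7*exp(8*c/7)/24 + 2*exp(-9*c/2)/45


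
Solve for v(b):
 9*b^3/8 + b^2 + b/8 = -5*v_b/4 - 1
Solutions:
 v(b) = C1 - 9*b^4/40 - 4*b^3/15 - b^2/20 - 4*b/5


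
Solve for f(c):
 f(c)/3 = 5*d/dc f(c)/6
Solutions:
 f(c) = C1*exp(2*c/5)


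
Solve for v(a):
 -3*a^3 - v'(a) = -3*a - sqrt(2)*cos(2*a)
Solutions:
 v(a) = C1 - 3*a^4/4 + 3*a^2/2 + sqrt(2)*sin(2*a)/2


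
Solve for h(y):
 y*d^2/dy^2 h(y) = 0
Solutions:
 h(y) = C1 + C2*y


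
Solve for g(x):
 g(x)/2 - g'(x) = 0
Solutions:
 g(x) = C1*exp(x/2)


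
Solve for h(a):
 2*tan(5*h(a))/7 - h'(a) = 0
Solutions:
 h(a) = -asin(C1*exp(10*a/7))/5 + pi/5
 h(a) = asin(C1*exp(10*a/7))/5


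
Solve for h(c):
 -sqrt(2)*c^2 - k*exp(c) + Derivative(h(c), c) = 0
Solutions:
 h(c) = C1 + sqrt(2)*c^3/3 + k*exp(c)


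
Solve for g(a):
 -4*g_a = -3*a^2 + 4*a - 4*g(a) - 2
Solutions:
 g(a) = C1*exp(a) - 3*a^2/4 - a/2 - 1


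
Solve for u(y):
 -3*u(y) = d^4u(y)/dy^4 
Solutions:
 u(y) = (C1*sin(sqrt(2)*3^(1/4)*y/2) + C2*cos(sqrt(2)*3^(1/4)*y/2))*exp(-sqrt(2)*3^(1/4)*y/2) + (C3*sin(sqrt(2)*3^(1/4)*y/2) + C4*cos(sqrt(2)*3^(1/4)*y/2))*exp(sqrt(2)*3^(1/4)*y/2)


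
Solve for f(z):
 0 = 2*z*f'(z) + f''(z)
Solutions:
 f(z) = C1 + C2*erf(z)


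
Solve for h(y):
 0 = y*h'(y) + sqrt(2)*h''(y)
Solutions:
 h(y) = C1 + C2*erf(2^(1/4)*y/2)


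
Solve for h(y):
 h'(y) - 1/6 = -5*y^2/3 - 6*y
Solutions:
 h(y) = C1 - 5*y^3/9 - 3*y^2 + y/6


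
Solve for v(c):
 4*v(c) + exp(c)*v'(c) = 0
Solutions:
 v(c) = C1*exp(4*exp(-c))


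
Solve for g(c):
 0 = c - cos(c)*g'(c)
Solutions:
 g(c) = C1 + Integral(c/cos(c), c)


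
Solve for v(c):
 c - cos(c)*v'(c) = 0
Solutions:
 v(c) = C1 + Integral(c/cos(c), c)


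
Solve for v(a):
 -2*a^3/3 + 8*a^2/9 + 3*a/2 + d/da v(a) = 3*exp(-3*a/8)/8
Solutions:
 v(a) = C1 + a^4/6 - 8*a^3/27 - 3*a^2/4 - 1/exp(a)^(3/8)


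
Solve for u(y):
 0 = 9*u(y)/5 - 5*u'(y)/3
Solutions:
 u(y) = C1*exp(27*y/25)


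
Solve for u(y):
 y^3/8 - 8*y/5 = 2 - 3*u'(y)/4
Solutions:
 u(y) = C1 - y^4/24 + 16*y^2/15 + 8*y/3


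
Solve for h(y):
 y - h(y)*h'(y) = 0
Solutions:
 h(y) = -sqrt(C1 + y^2)
 h(y) = sqrt(C1 + y^2)


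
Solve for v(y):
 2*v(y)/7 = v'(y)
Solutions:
 v(y) = C1*exp(2*y/7)


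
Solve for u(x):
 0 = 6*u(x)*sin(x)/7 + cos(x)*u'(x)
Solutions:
 u(x) = C1*cos(x)^(6/7)


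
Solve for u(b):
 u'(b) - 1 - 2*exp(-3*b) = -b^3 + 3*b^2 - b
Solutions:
 u(b) = C1 - b^4/4 + b^3 - b^2/2 + b - 2*exp(-3*b)/3


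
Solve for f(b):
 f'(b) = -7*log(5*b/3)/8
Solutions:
 f(b) = C1 - 7*b*log(b)/8 - 7*b*log(5)/8 + 7*b/8 + 7*b*log(3)/8


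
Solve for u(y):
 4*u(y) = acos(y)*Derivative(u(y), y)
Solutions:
 u(y) = C1*exp(4*Integral(1/acos(y), y))


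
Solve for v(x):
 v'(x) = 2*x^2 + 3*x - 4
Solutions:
 v(x) = C1 + 2*x^3/3 + 3*x^2/2 - 4*x


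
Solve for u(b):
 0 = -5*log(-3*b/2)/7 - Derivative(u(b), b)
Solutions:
 u(b) = C1 - 5*b*log(-b)/7 + 5*b*(-log(3) + log(2) + 1)/7


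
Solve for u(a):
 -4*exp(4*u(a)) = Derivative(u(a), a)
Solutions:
 u(a) = log(-I*(1/(C1 + 16*a))^(1/4))
 u(a) = log(I*(1/(C1 + 16*a))^(1/4))
 u(a) = log(-(1/(C1 + 16*a))^(1/4))
 u(a) = log(1/(C1 + 16*a))/4


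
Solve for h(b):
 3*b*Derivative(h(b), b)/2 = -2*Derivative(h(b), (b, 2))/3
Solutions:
 h(b) = C1 + C2*erf(3*sqrt(2)*b/4)


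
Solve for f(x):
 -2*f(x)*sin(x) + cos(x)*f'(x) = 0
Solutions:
 f(x) = C1/cos(x)^2


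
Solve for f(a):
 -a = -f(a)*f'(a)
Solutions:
 f(a) = -sqrt(C1 + a^2)
 f(a) = sqrt(C1 + a^2)


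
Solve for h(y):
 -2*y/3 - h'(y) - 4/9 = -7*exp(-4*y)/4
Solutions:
 h(y) = C1 - y^2/3 - 4*y/9 - 7*exp(-4*y)/16


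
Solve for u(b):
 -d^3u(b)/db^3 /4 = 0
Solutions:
 u(b) = C1 + C2*b + C3*b^2


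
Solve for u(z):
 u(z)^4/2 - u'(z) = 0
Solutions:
 u(z) = 2^(1/3)*(-1/(C1 + 3*z))^(1/3)
 u(z) = 2^(1/3)*(-1/(C1 + z))^(1/3)*(-3^(2/3) - 3*3^(1/6)*I)/6
 u(z) = 2^(1/3)*(-1/(C1 + z))^(1/3)*(-3^(2/3) + 3*3^(1/6)*I)/6


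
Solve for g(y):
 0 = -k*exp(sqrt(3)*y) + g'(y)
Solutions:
 g(y) = C1 + sqrt(3)*k*exp(sqrt(3)*y)/3


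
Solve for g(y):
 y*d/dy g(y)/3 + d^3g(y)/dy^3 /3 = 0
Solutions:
 g(y) = C1 + Integral(C2*airyai(-y) + C3*airybi(-y), y)


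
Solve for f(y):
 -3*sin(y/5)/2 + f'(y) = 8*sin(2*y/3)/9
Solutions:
 f(y) = C1 - 15*cos(y/5)/2 - 4*cos(2*y/3)/3


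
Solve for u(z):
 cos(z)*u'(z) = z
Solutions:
 u(z) = C1 + Integral(z/cos(z), z)


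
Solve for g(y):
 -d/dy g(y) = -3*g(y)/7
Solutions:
 g(y) = C1*exp(3*y/7)


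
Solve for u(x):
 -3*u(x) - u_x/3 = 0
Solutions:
 u(x) = C1*exp(-9*x)


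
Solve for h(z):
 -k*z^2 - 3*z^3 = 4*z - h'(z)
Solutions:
 h(z) = C1 + k*z^3/3 + 3*z^4/4 + 2*z^2


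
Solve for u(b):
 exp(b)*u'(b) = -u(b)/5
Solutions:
 u(b) = C1*exp(exp(-b)/5)


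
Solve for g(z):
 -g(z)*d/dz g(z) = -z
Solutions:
 g(z) = -sqrt(C1 + z^2)
 g(z) = sqrt(C1 + z^2)


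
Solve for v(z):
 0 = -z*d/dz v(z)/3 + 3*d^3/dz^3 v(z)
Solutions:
 v(z) = C1 + Integral(C2*airyai(3^(1/3)*z/3) + C3*airybi(3^(1/3)*z/3), z)


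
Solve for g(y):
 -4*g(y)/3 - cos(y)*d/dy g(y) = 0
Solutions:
 g(y) = C1*(sin(y) - 1)^(2/3)/(sin(y) + 1)^(2/3)


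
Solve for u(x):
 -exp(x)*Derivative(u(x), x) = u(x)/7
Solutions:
 u(x) = C1*exp(exp(-x)/7)


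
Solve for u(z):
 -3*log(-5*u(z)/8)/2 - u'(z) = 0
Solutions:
 2*Integral(1/(log(-_y) - 3*log(2) + log(5)), (_y, u(z)))/3 = C1 - z


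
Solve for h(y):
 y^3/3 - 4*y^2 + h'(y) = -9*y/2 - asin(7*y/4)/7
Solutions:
 h(y) = C1 - y^4/12 + 4*y^3/3 - 9*y^2/4 - y*asin(7*y/4)/7 - sqrt(16 - 49*y^2)/49


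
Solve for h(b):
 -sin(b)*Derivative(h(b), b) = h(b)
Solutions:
 h(b) = C1*sqrt(cos(b) + 1)/sqrt(cos(b) - 1)


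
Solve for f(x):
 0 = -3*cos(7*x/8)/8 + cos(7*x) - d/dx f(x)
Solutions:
 f(x) = C1 - 3*sin(7*x/8)/7 + sin(7*x)/7


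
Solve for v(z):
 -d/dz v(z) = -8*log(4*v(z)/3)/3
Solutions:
 -3*Integral(1/(log(_y) - log(3) + 2*log(2)), (_y, v(z)))/8 = C1 - z


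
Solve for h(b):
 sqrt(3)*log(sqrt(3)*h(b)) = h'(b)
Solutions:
 -2*sqrt(3)*Integral(1/(2*log(_y) + log(3)), (_y, h(b)))/3 = C1 - b


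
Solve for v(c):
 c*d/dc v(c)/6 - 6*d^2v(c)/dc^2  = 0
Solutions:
 v(c) = C1 + C2*erfi(sqrt(2)*c/12)


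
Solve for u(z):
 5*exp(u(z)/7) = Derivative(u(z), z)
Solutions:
 u(z) = 7*log(-1/(C1 + 5*z)) + 7*log(7)


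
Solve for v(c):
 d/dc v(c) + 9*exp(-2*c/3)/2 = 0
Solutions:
 v(c) = C1 + 27*exp(-2*c/3)/4


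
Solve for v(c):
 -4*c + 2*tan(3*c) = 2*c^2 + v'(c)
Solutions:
 v(c) = C1 - 2*c^3/3 - 2*c^2 - 2*log(cos(3*c))/3


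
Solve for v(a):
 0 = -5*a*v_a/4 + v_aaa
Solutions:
 v(a) = C1 + Integral(C2*airyai(10^(1/3)*a/2) + C3*airybi(10^(1/3)*a/2), a)


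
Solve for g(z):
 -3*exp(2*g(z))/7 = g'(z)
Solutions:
 g(z) = log(-sqrt(1/(C1 + 3*z))) - log(2) + log(14)/2
 g(z) = log(1/(C1 + 3*z))/2 - log(2) + log(14)/2


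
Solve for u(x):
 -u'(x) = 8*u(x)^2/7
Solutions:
 u(x) = 7/(C1 + 8*x)


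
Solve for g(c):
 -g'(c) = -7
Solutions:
 g(c) = C1 + 7*c


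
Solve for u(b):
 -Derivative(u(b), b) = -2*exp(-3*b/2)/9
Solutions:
 u(b) = C1 - 4*exp(-3*b/2)/27


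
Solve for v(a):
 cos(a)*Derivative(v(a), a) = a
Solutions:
 v(a) = C1 + Integral(a/cos(a), a)


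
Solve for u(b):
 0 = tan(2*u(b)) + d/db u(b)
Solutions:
 u(b) = -asin(C1*exp(-2*b))/2 + pi/2
 u(b) = asin(C1*exp(-2*b))/2


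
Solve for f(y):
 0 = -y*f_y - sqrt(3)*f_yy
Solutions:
 f(y) = C1 + C2*erf(sqrt(2)*3^(3/4)*y/6)


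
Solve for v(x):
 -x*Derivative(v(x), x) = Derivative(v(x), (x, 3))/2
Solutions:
 v(x) = C1 + Integral(C2*airyai(-2^(1/3)*x) + C3*airybi(-2^(1/3)*x), x)


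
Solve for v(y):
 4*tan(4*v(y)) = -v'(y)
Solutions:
 v(y) = -asin(C1*exp(-16*y))/4 + pi/4
 v(y) = asin(C1*exp(-16*y))/4


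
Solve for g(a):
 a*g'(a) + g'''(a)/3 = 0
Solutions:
 g(a) = C1 + Integral(C2*airyai(-3^(1/3)*a) + C3*airybi(-3^(1/3)*a), a)


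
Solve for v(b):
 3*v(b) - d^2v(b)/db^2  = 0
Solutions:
 v(b) = C1*exp(-sqrt(3)*b) + C2*exp(sqrt(3)*b)


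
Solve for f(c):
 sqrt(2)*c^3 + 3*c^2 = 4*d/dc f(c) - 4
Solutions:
 f(c) = C1 + sqrt(2)*c^4/16 + c^3/4 + c


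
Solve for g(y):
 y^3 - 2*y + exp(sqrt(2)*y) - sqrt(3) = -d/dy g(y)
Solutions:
 g(y) = C1 - y^4/4 + y^2 + sqrt(3)*y - sqrt(2)*exp(sqrt(2)*y)/2


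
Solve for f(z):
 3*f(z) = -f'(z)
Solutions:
 f(z) = C1*exp(-3*z)


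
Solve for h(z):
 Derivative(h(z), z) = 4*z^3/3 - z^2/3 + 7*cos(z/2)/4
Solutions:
 h(z) = C1 + z^4/3 - z^3/9 + 7*sin(z/2)/2


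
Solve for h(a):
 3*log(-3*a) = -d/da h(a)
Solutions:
 h(a) = C1 - 3*a*log(-a) + 3*a*(1 - log(3))


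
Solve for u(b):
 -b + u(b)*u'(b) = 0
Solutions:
 u(b) = -sqrt(C1 + b^2)
 u(b) = sqrt(C1 + b^2)


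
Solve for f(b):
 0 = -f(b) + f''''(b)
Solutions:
 f(b) = C1*exp(-b) + C2*exp(b) + C3*sin(b) + C4*cos(b)


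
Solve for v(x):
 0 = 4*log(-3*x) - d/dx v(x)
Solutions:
 v(x) = C1 + 4*x*log(-x) + 4*x*(-1 + log(3))


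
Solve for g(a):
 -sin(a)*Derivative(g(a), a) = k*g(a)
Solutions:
 g(a) = C1*exp(k*(-log(cos(a) - 1) + log(cos(a) + 1))/2)


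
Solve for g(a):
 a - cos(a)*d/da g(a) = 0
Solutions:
 g(a) = C1 + Integral(a/cos(a), a)


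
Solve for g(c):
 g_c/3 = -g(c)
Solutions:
 g(c) = C1*exp(-3*c)


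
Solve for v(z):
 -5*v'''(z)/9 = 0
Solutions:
 v(z) = C1 + C2*z + C3*z^2


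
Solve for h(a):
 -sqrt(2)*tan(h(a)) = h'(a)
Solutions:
 h(a) = pi - asin(C1*exp(-sqrt(2)*a))
 h(a) = asin(C1*exp(-sqrt(2)*a))


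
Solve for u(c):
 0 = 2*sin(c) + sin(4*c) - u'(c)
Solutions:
 u(c) = C1 - 2*cos(c) - cos(4*c)/4


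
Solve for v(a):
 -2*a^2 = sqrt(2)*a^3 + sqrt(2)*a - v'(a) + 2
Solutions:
 v(a) = C1 + sqrt(2)*a^4/4 + 2*a^3/3 + sqrt(2)*a^2/2 + 2*a


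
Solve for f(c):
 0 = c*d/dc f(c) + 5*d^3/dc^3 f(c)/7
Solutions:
 f(c) = C1 + Integral(C2*airyai(-5^(2/3)*7^(1/3)*c/5) + C3*airybi(-5^(2/3)*7^(1/3)*c/5), c)


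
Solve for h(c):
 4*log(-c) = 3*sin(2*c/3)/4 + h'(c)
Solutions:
 h(c) = C1 + 4*c*log(-c) - 4*c + 9*cos(2*c/3)/8


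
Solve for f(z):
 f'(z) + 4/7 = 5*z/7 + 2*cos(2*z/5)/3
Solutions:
 f(z) = C1 + 5*z^2/14 - 4*z/7 + 5*sin(2*z/5)/3


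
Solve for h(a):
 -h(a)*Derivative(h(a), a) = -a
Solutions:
 h(a) = -sqrt(C1 + a^2)
 h(a) = sqrt(C1 + a^2)


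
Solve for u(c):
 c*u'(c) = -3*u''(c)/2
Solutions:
 u(c) = C1 + C2*erf(sqrt(3)*c/3)


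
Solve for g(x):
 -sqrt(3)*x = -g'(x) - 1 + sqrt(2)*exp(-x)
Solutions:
 g(x) = C1 + sqrt(3)*x^2/2 - x - sqrt(2)*exp(-x)


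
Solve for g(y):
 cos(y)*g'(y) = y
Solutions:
 g(y) = C1 + Integral(y/cos(y), y)


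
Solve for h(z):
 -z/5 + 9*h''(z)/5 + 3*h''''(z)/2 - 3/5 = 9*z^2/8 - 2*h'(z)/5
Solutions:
 h(z) = C1 + C2*exp(z*(-3*12^(1/3)*5^(2/3)/(5 + sqrt(115))^(1/3) + 90^(1/3)*(5 + sqrt(115))^(1/3))/30)*sin(10^(1/3)*3^(1/6)*z*(10^(1/3)*3^(2/3)/(5 + sqrt(115))^(1/3) + (5 + sqrt(115))^(1/3))/10) + C3*exp(z*(-3*12^(1/3)*5^(2/3)/(5 + sqrt(115))^(1/3) + 90^(1/3)*(5 + sqrt(115))^(1/3))/30)*cos(10^(1/3)*3^(1/6)*z*(10^(1/3)*3^(2/3)/(5 + sqrt(115))^(1/3) + (5 + sqrt(115))^(1/3))/10) + C4*exp(-z*(-3*12^(1/3)*5^(2/3)/(5 + sqrt(115))^(1/3) + 90^(1/3)*(5 + sqrt(115))^(1/3))/15) + 15*z^3/16 - 397*z^2/32 + 3621*z/32


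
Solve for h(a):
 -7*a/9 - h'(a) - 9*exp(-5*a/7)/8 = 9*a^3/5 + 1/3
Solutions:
 h(a) = C1 - 9*a^4/20 - 7*a^2/18 - a/3 + 63*exp(-5*a/7)/40


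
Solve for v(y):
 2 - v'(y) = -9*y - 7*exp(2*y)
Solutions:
 v(y) = C1 + 9*y^2/2 + 2*y + 7*exp(2*y)/2


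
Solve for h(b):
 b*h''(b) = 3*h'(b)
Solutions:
 h(b) = C1 + C2*b^4


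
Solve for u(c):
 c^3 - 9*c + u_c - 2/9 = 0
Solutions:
 u(c) = C1 - c^4/4 + 9*c^2/2 + 2*c/9


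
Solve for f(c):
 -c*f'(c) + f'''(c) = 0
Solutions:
 f(c) = C1 + Integral(C2*airyai(c) + C3*airybi(c), c)


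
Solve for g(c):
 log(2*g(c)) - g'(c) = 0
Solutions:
 -Integral(1/(log(_y) + log(2)), (_y, g(c))) = C1 - c


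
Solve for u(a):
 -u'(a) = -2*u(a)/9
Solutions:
 u(a) = C1*exp(2*a/9)


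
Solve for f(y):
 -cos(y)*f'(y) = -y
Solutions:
 f(y) = C1 + Integral(y/cos(y), y)


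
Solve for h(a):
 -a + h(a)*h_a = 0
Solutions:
 h(a) = -sqrt(C1 + a^2)
 h(a) = sqrt(C1 + a^2)


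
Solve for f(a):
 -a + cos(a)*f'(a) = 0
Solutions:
 f(a) = C1 + Integral(a/cos(a), a)


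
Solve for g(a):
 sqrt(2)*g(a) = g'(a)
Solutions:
 g(a) = C1*exp(sqrt(2)*a)


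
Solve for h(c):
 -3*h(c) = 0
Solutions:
 h(c) = 0


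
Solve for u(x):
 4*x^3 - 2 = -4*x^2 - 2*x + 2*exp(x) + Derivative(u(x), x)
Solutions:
 u(x) = C1 + x^4 + 4*x^3/3 + x^2 - 2*x - 2*exp(x)


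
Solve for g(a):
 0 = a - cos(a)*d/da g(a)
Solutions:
 g(a) = C1 + Integral(a/cos(a), a)


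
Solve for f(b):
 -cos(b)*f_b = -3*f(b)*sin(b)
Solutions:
 f(b) = C1/cos(b)^3


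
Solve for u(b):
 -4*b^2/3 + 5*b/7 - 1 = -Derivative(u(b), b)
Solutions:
 u(b) = C1 + 4*b^3/9 - 5*b^2/14 + b


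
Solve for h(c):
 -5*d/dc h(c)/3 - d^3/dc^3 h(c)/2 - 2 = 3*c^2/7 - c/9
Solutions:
 h(c) = C1 + C2*sin(sqrt(30)*c/3) + C3*cos(sqrt(30)*c/3) - 3*c^3/35 + c^2/30 - 183*c/175


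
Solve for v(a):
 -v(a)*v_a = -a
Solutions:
 v(a) = -sqrt(C1 + a^2)
 v(a) = sqrt(C1 + a^2)


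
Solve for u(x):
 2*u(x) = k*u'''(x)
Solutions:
 u(x) = C1*exp(2^(1/3)*x*(1/k)^(1/3)) + C2*exp(2^(1/3)*x*(-1 + sqrt(3)*I)*(1/k)^(1/3)/2) + C3*exp(-2^(1/3)*x*(1 + sqrt(3)*I)*(1/k)^(1/3)/2)


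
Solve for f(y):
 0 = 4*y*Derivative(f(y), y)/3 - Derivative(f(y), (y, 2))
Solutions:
 f(y) = C1 + C2*erfi(sqrt(6)*y/3)


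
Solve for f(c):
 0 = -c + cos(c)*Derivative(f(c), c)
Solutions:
 f(c) = C1 + Integral(c/cos(c), c)


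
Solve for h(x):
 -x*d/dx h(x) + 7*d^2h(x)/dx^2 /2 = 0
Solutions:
 h(x) = C1 + C2*erfi(sqrt(7)*x/7)


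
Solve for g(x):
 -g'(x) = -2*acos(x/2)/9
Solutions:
 g(x) = C1 + 2*x*acos(x/2)/9 - 2*sqrt(4 - x^2)/9


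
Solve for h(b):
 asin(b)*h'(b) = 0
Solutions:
 h(b) = C1


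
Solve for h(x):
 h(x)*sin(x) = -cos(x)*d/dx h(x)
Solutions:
 h(x) = C1*cos(x)


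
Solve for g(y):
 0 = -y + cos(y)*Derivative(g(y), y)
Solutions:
 g(y) = C1 + Integral(y/cos(y), y)


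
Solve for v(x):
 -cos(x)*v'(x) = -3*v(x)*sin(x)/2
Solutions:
 v(x) = C1/cos(x)^(3/2)


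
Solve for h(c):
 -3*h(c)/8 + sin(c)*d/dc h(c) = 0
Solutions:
 h(c) = C1*(cos(c) - 1)^(3/16)/(cos(c) + 1)^(3/16)


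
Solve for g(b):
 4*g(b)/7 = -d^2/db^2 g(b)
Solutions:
 g(b) = C1*sin(2*sqrt(7)*b/7) + C2*cos(2*sqrt(7)*b/7)


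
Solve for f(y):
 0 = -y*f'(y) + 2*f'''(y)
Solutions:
 f(y) = C1 + Integral(C2*airyai(2^(2/3)*y/2) + C3*airybi(2^(2/3)*y/2), y)


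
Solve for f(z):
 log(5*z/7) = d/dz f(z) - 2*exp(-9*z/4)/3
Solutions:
 f(z) = C1 + z*log(z) + z*(-log(7) - 1 + log(5)) - 8*exp(-9*z/4)/27


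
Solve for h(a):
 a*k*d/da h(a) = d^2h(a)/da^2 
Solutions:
 h(a) = Piecewise((-sqrt(2)*sqrt(pi)*C1*erf(sqrt(2)*a*sqrt(-k)/2)/(2*sqrt(-k)) - C2, (k > 0) | (k < 0)), (-C1*a - C2, True))


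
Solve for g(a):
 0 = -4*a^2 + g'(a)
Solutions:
 g(a) = C1 + 4*a^3/3


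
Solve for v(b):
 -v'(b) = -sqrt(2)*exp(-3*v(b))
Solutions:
 v(b) = log(C1 + 3*sqrt(2)*b)/3
 v(b) = log((-3^(1/3) - 3^(5/6)*I)*(C1 + sqrt(2)*b)^(1/3)/2)
 v(b) = log((-3^(1/3) + 3^(5/6)*I)*(C1 + sqrt(2)*b)^(1/3)/2)


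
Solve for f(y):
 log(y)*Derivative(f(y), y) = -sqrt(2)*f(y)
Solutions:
 f(y) = C1*exp(-sqrt(2)*li(y))


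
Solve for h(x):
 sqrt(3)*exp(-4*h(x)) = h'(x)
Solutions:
 h(x) = log(-I*(C1 + 4*sqrt(3)*x)^(1/4))
 h(x) = log(I*(C1 + 4*sqrt(3)*x)^(1/4))
 h(x) = log(-(C1 + 4*sqrt(3)*x)^(1/4))
 h(x) = log(C1 + 4*sqrt(3)*x)/4


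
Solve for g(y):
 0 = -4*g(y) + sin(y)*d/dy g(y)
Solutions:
 g(y) = C1*(cos(y)^2 - 2*cos(y) + 1)/(cos(y)^2 + 2*cos(y) + 1)


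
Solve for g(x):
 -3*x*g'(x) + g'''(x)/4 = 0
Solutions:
 g(x) = C1 + Integral(C2*airyai(12^(1/3)*x) + C3*airybi(12^(1/3)*x), x)


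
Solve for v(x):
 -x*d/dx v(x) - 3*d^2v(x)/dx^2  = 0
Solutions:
 v(x) = C1 + C2*erf(sqrt(6)*x/6)


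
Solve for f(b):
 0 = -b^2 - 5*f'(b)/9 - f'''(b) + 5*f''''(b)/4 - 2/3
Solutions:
 f(b) = C1 + C2*exp(b*(-2^(1/3)*(5*sqrt(6585) + 407)^(1/3) - 8*2^(2/3)/(5*sqrt(6585) + 407)^(1/3) + 8)/30)*sin(2^(1/3)*sqrt(3)*b*(-(5*sqrt(6585) + 407)^(1/3) + 8*2^(1/3)/(5*sqrt(6585) + 407)^(1/3))/30) + C3*exp(b*(-2^(1/3)*(5*sqrt(6585) + 407)^(1/3) - 8*2^(2/3)/(5*sqrt(6585) + 407)^(1/3) + 8)/30)*cos(2^(1/3)*sqrt(3)*b*(-(5*sqrt(6585) + 407)^(1/3) + 8*2^(1/3)/(5*sqrt(6585) + 407)^(1/3))/30) + C4*exp(b*(8*2^(2/3)/(5*sqrt(6585) + 407)^(1/3) + 4 + 2^(1/3)*(5*sqrt(6585) + 407)^(1/3))/15) - 3*b^3/5 + 132*b/25


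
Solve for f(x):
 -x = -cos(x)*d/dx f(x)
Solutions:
 f(x) = C1 + Integral(x/cos(x), x)


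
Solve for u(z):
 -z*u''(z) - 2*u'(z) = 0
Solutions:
 u(z) = C1 + C2/z


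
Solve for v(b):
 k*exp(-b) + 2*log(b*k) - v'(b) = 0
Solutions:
 v(b) = C1 + 2*b*log(b*k) - 2*b - k*exp(-b)


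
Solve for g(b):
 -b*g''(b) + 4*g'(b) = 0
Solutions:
 g(b) = C1 + C2*b^5


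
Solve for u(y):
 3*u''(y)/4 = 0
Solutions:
 u(y) = C1 + C2*y


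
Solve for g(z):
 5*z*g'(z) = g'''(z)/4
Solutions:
 g(z) = C1 + Integral(C2*airyai(20^(1/3)*z) + C3*airybi(20^(1/3)*z), z)


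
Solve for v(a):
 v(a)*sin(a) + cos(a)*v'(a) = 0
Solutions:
 v(a) = C1*cos(a)


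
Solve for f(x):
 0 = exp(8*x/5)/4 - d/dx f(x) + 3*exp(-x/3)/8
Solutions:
 f(x) = C1 + 5*exp(8*x/5)/32 - 9*exp(-x/3)/8


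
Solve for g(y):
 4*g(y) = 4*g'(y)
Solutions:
 g(y) = C1*exp(y)


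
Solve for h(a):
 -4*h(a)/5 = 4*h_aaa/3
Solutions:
 h(a) = C3*exp(-3^(1/3)*5^(2/3)*a/5) + (C1*sin(3^(5/6)*5^(2/3)*a/10) + C2*cos(3^(5/6)*5^(2/3)*a/10))*exp(3^(1/3)*5^(2/3)*a/10)


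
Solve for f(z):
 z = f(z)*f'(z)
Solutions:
 f(z) = -sqrt(C1 + z^2)
 f(z) = sqrt(C1 + z^2)


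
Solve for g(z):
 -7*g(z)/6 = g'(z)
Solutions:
 g(z) = C1*exp(-7*z/6)


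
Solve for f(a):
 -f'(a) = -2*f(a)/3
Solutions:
 f(a) = C1*exp(2*a/3)


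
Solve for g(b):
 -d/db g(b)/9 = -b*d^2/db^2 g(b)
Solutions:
 g(b) = C1 + C2*b^(10/9)


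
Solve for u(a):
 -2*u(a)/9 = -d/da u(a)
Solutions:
 u(a) = C1*exp(2*a/9)


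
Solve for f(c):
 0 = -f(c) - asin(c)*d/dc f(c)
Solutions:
 f(c) = C1*exp(-Integral(1/asin(c), c))


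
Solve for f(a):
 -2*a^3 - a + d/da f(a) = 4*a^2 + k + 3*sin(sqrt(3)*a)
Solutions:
 f(a) = C1 + a^4/2 + 4*a^3/3 + a^2/2 + a*k - sqrt(3)*cos(sqrt(3)*a)


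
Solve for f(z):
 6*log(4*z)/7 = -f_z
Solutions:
 f(z) = C1 - 6*z*log(z)/7 - 12*z*log(2)/7 + 6*z/7


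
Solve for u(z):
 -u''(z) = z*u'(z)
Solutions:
 u(z) = C1 + C2*erf(sqrt(2)*z/2)


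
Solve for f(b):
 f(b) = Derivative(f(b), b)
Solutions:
 f(b) = C1*exp(b)


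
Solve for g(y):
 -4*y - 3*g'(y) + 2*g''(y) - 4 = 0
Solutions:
 g(y) = C1 + C2*exp(3*y/2) - 2*y^2/3 - 20*y/9


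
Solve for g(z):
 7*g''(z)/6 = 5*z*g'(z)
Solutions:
 g(z) = C1 + C2*erfi(sqrt(105)*z/7)


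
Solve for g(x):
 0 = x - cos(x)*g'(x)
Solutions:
 g(x) = C1 + Integral(x/cos(x), x)


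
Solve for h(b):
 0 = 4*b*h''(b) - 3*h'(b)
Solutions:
 h(b) = C1 + C2*b^(7/4)


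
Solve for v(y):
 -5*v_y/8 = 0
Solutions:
 v(y) = C1


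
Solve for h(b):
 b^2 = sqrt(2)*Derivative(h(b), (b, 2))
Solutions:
 h(b) = C1 + C2*b + sqrt(2)*b^4/24


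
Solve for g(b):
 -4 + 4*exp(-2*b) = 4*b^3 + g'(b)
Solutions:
 g(b) = C1 - b^4 - 4*b - 2*exp(-2*b)


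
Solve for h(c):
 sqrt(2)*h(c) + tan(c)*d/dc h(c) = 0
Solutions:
 h(c) = C1/sin(c)^(sqrt(2))


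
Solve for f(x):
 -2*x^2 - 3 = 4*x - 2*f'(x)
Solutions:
 f(x) = C1 + x^3/3 + x^2 + 3*x/2


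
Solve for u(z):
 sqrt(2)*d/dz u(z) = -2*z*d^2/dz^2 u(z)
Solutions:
 u(z) = C1 + C2*z^(1 - sqrt(2)/2)


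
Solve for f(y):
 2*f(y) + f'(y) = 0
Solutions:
 f(y) = C1*exp(-2*y)


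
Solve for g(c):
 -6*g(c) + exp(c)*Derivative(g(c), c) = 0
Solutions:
 g(c) = C1*exp(-6*exp(-c))


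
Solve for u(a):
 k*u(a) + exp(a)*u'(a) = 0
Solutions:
 u(a) = C1*exp(k*exp(-a))


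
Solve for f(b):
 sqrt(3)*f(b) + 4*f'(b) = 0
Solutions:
 f(b) = C1*exp(-sqrt(3)*b/4)


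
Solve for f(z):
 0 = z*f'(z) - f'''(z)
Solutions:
 f(z) = C1 + Integral(C2*airyai(z) + C3*airybi(z), z)


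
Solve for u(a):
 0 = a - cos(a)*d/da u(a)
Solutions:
 u(a) = C1 + Integral(a/cos(a), a)


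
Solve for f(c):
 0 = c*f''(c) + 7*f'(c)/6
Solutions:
 f(c) = C1 + C2/c^(1/6)


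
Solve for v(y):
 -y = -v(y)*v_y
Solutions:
 v(y) = -sqrt(C1 + y^2)
 v(y) = sqrt(C1 + y^2)


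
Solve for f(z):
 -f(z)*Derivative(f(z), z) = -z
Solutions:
 f(z) = -sqrt(C1 + z^2)
 f(z) = sqrt(C1 + z^2)


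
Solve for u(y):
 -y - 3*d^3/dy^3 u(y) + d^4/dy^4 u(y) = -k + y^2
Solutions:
 u(y) = C1 + C2*y + C3*y^2 + C4*exp(3*y) - y^5/180 - 5*y^4/216 + y^3*(9*k - 5)/162


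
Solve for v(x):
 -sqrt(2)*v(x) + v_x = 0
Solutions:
 v(x) = C1*exp(sqrt(2)*x)


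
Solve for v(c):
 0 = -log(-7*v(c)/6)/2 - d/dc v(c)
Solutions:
 2*Integral(1/(log(-_y) - log(6) + log(7)), (_y, v(c))) = C1 - c


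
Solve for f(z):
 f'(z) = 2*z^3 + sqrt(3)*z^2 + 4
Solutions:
 f(z) = C1 + z^4/2 + sqrt(3)*z^3/3 + 4*z


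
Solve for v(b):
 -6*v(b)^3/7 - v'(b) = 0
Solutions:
 v(b) = -sqrt(14)*sqrt(-1/(C1 - 6*b))/2
 v(b) = sqrt(14)*sqrt(-1/(C1 - 6*b))/2


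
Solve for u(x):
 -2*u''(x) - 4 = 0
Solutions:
 u(x) = C1 + C2*x - x^2


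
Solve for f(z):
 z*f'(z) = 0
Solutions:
 f(z) = C1


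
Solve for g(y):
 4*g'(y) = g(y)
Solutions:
 g(y) = C1*exp(y/4)


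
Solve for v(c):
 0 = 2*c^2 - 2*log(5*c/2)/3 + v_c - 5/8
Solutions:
 v(c) = C1 - 2*c^3/3 + 2*c*log(c)/3 - 2*c*log(2)/3 - c/24 + 2*c*log(5)/3


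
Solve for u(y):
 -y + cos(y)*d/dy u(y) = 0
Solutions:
 u(y) = C1 + Integral(y/cos(y), y)


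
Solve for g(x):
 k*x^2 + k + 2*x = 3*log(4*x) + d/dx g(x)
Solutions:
 g(x) = C1 + k*x^3/3 + k*x + x^2 - 3*x*log(x) - x*log(64) + 3*x


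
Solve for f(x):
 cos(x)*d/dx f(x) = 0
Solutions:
 f(x) = C1


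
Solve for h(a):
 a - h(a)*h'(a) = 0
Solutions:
 h(a) = -sqrt(C1 + a^2)
 h(a) = sqrt(C1 + a^2)


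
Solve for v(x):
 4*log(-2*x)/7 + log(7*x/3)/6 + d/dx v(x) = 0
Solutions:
 v(x) = C1 - 31*x*log(x)/42 + x*(-24*log(2) - 7*log(7) + 7*log(3) + 31 - 24*I*pi)/42


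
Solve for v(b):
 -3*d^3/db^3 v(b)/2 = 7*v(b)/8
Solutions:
 v(b) = C3*exp(b*(-126^(1/3) + 3*14^(1/3)*3^(2/3))/24)*sin(14^(1/3)*3^(1/6)*b/4) + C4*exp(b*(-126^(1/3) + 3*14^(1/3)*3^(2/3))/24)*cos(14^(1/3)*3^(1/6)*b/4) + C5*exp(-b*(126^(1/3) + 3*14^(1/3)*3^(2/3))/24) + (C1*sin(14^(1/3)*3^(1/6)*b/4) + C2*cos(14^(1/3)*3^(1/6)*b/4))*exp(126^(1/3)*b/12)


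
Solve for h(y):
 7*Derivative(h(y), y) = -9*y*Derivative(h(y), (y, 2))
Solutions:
 h(y) = C1 + C2*y^(2/9)


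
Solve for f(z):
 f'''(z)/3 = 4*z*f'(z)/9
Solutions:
 f(z) = C1 + Integral(C2*airyai(6^(2/3)*z/3) + C3*airybi(6^(2/3)*z/3), z)


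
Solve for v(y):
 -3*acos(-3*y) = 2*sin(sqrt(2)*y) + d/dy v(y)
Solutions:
 v(y) = C1 - 3*y*acos(-3*y) - sqrt(1 - 9*y^2) + sqrt(2)*cos(sqrt(2)*y)


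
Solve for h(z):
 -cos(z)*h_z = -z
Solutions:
 h(z) = C1 + Integral(z/cos(z), z)


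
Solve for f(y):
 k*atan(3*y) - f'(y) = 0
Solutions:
 f(y) = C1 + k*(y*atan(3*y) - log(9*y^2 + 1)/6)


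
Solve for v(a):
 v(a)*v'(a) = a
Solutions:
 v(a) = -sqrt(C1 + a^2)
 v(a) = sqrt(C1 + a^2)


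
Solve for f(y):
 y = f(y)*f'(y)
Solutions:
 f(y) = -sqrt(C1 + y^2)
 f(y) = sqrt(C1 + y^2)


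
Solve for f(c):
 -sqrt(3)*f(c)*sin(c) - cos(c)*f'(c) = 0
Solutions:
 f(c) = C1*cos(c)^(sqrt(3))


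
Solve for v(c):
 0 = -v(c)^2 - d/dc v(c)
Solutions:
 v(c) = 1/(C1 + c)


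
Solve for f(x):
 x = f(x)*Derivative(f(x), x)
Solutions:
 f(x) = -sqrt(C1 + x^2)
 f(x) = sqrt(C1 + x^2)


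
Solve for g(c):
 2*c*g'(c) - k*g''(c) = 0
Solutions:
 g(c) = C1 + C2*erf(c*sqrt(-1/k))/sqrt(-1/k)


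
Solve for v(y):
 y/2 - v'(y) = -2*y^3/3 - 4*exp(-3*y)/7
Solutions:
 v(y) = C1 + y^4/6 + y^2/4 - 4*exp(-3*y)/21
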